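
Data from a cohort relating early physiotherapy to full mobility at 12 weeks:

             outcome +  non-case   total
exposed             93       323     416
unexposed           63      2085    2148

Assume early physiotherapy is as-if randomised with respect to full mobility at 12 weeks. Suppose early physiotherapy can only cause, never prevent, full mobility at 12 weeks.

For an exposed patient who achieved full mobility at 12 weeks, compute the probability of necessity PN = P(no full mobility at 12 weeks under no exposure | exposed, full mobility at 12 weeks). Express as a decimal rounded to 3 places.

p₁ = P(outcome | exposed) = 93/416 = 0.22356
p₀ = P(outcome | unexposed) = 63/2148 = 0.02933
Under exogeneity and monotonicity, PN = (p₁ − p₀) / p₁.
PN = (0.22356 − 0.02933) / 0.22356 = 0.19423 / 0.22356 ≈ 0.8688

PN ≈ 0.869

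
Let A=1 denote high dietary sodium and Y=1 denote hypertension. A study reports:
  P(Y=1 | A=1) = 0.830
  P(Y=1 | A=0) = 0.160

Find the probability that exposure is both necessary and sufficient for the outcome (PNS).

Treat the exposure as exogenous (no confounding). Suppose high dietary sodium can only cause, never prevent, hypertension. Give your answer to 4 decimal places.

Let p₁ = 0.83, p₀ = 0.16.
Under exogeneity and monotonicity, PNS = p₁ − p₀.
PNS = 0.83 − 0.16 = 0.67

PNS ≈ 0.6700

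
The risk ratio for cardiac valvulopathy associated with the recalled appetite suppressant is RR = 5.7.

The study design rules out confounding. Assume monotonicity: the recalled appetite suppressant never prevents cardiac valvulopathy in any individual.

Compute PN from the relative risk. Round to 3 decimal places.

PN ≈ 0.825

Under exogeneity and monotonicity, PN = (RR − 1) / RR = 1 − 1/RR.
PN = (5.7 − 1) / 5.7 = 4.7 / 5.7 ≈ 0.8246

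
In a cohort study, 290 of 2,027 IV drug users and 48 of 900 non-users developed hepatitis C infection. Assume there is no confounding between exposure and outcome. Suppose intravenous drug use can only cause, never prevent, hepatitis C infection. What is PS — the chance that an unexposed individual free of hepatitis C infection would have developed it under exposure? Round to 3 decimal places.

PS ≈ 0.095

p₁ = P(outcome | exposed) = 290/2027 = 0.14307
p₀ = P(outcome | unexposed) = 48/900 = 0.053333
Under exogeneity and monotonicity, PS = (p₁ − p₀) / (1 − p₀).
PS = (0.14307 − 0.053333) / (1 − 0.053333) = 0.089735 / 0.94667 ≈ 0.0948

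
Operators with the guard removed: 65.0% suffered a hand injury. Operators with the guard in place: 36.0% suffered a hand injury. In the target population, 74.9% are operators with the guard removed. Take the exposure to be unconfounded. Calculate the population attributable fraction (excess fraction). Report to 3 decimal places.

p₁ = 0.65, p₀ = 0.36.
Overall risk P(Y=1) = π·p₁ + (1−π)·p₀ = 0.749×0.65 + 0.251×0.36 = 0.57721.
Under exogeneity, PAF = [P(Y=1) − p₀] / P(Y=1).
PAF = (0.57721 − 0.36) / 0.57721 ≈ 0.3763

PAF ≈ 0.376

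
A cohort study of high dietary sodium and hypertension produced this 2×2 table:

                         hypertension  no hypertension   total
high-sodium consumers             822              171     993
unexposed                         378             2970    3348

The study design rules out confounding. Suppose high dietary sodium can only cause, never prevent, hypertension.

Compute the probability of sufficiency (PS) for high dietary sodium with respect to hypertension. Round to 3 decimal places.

PS ≈ 0.806

p₁ = P(outcome | exposed) = 822/993 = 0.82779
p₀ = P(outcome | unexposed) = 378/3348 = 0.1129
Under exogeneity and monotonicity, PS = (p₁ − p₀) / (1 − p₀).
PS = (0.82779 − 0.1129) / (1 − 0.1129) = 0.71489 / 0.8871 ≈ 0.8059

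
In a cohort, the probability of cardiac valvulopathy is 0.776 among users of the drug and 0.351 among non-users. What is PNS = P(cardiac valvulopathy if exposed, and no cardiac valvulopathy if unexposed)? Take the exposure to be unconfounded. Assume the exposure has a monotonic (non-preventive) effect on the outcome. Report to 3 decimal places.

PNS ≈ 0.425

Let p₁ = 0.776, p₀ = 0.351.
Under exogeneity and monotonicity, PNS = p₁ − p₀.
PNS = 0.776 − 0.351 = 0.425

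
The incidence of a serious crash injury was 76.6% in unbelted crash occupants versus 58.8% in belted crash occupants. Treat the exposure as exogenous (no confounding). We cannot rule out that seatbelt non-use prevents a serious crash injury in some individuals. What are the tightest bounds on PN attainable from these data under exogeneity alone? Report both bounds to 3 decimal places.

p₁ = 0.766, p₀ = 0.588.
Under exogeneity alone the bounds on PN are max{0,(p₁−p₀)/p₁} ≤ PN ≤ min{1,(1−p₀)/p₁}.
  lower = (p₁ − p₀)/p₁ = 0.178 / 0.766 ≈ 0.2324
  upper = min{1, (1 − p₀)/p₁} = 0.412 / 0.766 ≈ 0.5379

0.232 ≤ PN ≤ 0.538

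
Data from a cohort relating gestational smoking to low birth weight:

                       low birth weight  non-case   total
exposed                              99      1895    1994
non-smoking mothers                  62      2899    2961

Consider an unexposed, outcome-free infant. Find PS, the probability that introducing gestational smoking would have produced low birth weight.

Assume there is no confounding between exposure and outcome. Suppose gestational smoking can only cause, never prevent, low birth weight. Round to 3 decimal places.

p₁ = P(outcome | exposed) = 99/1994 = 0.049649
p₀ = P(outcome | unexposed) = 62/2961 = 0.020939
Under exogeneity and monotonicity, PS = (p₁ − p₀)/(1 − p₀).
PS = (0.049649 − 0.020939) / 0.97906 ≈ 0.0293

PS ≈ 0.029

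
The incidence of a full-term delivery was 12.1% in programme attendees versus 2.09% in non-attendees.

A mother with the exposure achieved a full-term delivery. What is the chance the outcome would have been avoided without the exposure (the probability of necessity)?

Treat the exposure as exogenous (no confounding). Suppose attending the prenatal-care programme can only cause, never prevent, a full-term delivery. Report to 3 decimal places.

p₁ = 0.121, p₀ = 0.0209.
Under exogeneity and monotonicity, PN = (p₁ − p₀) / p₁.
PN = (0.121 − 0.0209) / 0.121 = 0.1001 / 0.121 ≈ 0.8273

PN ≈ 0.827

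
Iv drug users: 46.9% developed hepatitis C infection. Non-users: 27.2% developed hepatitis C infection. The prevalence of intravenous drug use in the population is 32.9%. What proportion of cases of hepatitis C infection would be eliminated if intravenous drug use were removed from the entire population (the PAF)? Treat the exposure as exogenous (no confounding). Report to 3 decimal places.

PAF ≈ 0.192

p₁ = 0.469, p₀ = 0.272.
Overall risk P(Y=1) = π·p₁ + (1−π)·p₀ = 0.329×0.469 + 0.671×0.272 = 0.33681.
Under exogeneity, PAF = [P(Y=1) − p₀] / P(Y=1).
PAF = (0.33681 − 0.272) / 0.33681 ≈ 0.1924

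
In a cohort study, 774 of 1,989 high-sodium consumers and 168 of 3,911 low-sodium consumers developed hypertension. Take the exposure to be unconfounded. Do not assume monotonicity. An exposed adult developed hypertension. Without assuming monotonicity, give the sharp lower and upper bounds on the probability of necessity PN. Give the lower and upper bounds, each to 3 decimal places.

p₁ = P(outcome | exposed) = 774/1989 = 0.38914
p₀ = P(outcome | unexposed) = 168/3911 = 0.042956
Under exogeneity alone the bounds on PN are max{0,(p₁−p₀)/p₁} ≤ PN ≤ min{1,(1−p₀)/p₁}.
  lower = (p₁ − p₀)/p₁ = 0.34618 / 0.38914 ≈ 0.8896
  upper = min{1, (1 − p₀)/p₁} = 0.95704 / 0.38914 ≈ 2.4594 → capped at 1

0.890 ≤ PN ≤ 1.000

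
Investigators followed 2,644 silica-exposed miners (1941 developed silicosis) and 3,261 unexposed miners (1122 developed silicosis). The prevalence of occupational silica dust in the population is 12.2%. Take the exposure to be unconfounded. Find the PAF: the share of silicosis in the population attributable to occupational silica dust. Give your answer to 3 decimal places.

p₁ = P(outcome | exposed) = 1941/2644 = 0.73411
p₀ = P(outcome | unexposed) = 1122/3261 = 0.34407
Overall risk P(Y=1) = π·p₁ + (1−π)·p₀ = 0.122×0.73411 + 0.878×0.34407 = 0.39165.
Under exogeneity, PAF = [P(Y=1) − p₀] / P(Y=1).
PAF = (0.39165 − 0.34407) / 0.39165 ≈ 0.1215

PAF ≈ 0.122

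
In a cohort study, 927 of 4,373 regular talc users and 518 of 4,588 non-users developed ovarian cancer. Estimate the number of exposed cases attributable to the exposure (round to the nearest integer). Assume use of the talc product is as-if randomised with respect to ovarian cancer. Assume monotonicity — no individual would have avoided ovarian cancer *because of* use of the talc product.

about 433 cases

p₁ = P(outcome | exposed) = 927/4373 = 0.21198
p₀ = P(outcome | unexposed) = 518/4588 = 0.1129
PN = (p₁ − p₀)/p₁ = (0.21198 − 0.1129) / 0.21198 ≈ 0.46739.
Attributable cases ≈ PN × (exposed cases) = 0.46739 × 927 ≈ 433.27.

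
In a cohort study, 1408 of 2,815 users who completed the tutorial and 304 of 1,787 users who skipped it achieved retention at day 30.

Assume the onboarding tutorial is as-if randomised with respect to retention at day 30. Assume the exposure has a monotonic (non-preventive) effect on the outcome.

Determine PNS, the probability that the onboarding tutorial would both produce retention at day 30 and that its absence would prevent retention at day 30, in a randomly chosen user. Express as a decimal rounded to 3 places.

p₁ = P(outcome | exposed) = 1408/2815 = 0.50018
p₀ = P(outcome | unexposed) = 304/1787 = 0.17012
Under exogeneity and monotonicity, PNS = p₁ − p₀.
PNS = 0.50018 − 0.17012 = 0.33006

PNS ≈ 0.330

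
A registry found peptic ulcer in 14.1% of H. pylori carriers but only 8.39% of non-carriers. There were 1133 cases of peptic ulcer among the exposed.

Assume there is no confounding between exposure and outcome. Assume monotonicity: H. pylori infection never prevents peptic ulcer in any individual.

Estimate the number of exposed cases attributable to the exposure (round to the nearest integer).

about 459 cases

p₁ = 0.141, p₀ = 0.0839.
PN = (p₁ − p₀)/p₁ = (0.141 − 0.0839) / 0.141 ≈ 0.40496.
Attributable cases ≈ PN × (exposed cases) = 0.40496 × 1133 ≈ 458.82.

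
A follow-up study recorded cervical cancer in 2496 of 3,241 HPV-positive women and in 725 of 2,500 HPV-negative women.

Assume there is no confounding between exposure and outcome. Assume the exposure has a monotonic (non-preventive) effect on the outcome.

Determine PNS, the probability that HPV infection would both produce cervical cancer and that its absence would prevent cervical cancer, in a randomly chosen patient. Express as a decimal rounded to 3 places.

PNS ≈ 0.480

p₁ = P(outcome | exposed) = 2496/3241 = 0.77013
p₀ = P(outcome | unexposed) = 725/2500 = 0.29
Under exogeneity and monotonicity, PNS = p₁ − p₀.
PNS = 0.77013 − 0.29 = 0.48013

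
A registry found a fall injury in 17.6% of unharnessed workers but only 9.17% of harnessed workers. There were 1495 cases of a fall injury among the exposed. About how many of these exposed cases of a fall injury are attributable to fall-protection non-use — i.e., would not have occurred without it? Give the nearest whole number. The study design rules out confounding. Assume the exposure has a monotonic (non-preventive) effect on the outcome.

p₁ = 0.176, p₀ = 0.0917.
PN = (p₁ − p₀)/p₁ = (0.176 − 0.0917) / 0.176 ≈ 0.47898.
Attributable cases ≈ PN × (exposed cases) = 0.47898 × 1495 ≈ 716.07.

about 716 cases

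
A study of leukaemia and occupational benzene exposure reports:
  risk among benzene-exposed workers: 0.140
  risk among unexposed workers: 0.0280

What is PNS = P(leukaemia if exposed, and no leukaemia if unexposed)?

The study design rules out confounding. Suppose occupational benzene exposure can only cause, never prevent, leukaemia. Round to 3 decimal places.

Let p₁ = 0.14, p₀ = 0.028.
Under exogeneity and monotonicity, PNS = p₁ − p₀.
PNS = 0.14 − 0.028 = 0.112

PNS ≈ 0.112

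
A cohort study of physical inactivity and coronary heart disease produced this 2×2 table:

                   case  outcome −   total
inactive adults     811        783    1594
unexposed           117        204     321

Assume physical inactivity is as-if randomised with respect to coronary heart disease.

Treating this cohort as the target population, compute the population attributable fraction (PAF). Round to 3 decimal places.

PAF ≈ 0.248

p₁ = P(outcome | exposed) = 811/1594 = 0.50878
p₀ = P(outcome | unexposed) = 117/321 = 0.36449
Exposure prevalence π = 1594/1915 = 0.83238; overall risk P(Y=1) = 0.4846.
Under exogeneity, PAF = [P(Y=1) − p₀]/P(Y=1).
PAF = (0.4846 − 0.36449) / 0.4846 ≈ 0.2479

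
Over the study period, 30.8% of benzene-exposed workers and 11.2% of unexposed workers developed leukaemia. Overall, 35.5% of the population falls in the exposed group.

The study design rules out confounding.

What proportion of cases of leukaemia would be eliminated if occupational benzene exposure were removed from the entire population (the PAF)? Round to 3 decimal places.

p₁ = 0.308, p₀ = 0.112.
Overall risk P(Y=1) = π·p₁ + (1−π)·p₀ = 0.355×0.308 + 0.645×0.112 = 0.18158.
Under exogeneity, PAF = [P(Y=1) − p₀] / P(Y=1).
PAF = (0.18158 − 0.112) / 0.18158 ≈ 0.3832

PAF ≈ 0.383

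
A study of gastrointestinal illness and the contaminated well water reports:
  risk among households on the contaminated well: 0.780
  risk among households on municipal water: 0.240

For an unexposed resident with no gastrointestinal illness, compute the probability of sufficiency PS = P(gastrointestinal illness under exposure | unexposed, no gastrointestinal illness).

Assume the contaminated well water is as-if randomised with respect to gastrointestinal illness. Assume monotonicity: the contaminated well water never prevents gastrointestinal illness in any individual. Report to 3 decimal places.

PS ≈ 0.711

Let p₁ = 0.78, p₀ = 0.24.
Under exogeneity and monotonicity, PS = (p₁ − p₀) / (1 − p₀).
PS = (0.78 − 0.24) / (1 − 0.24) = 0.54 / 0.76 ≈ 0.7105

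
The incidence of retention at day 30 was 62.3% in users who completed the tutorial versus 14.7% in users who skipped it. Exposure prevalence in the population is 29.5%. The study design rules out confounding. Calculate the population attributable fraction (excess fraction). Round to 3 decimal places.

p₁ = 0.623, p₀ = 0.147.
Overall risk P(Y=1) = π·p₁ + (1−π)·p₀ = 0.295×0.623 + 0.705×0.147 = 0.28742.
Under exogeneity, PAF = [P(Y=1) − p₀] / P(Y=1).
PAF = (0.28742 − 0.147) / 0.28742 ≈ 0.4886

PAF ≈ 0.489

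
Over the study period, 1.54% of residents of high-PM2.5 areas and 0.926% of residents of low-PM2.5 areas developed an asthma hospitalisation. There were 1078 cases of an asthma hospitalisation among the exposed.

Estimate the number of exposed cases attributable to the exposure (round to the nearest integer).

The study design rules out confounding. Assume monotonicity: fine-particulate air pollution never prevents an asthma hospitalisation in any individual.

about 430 cases

p₁ = 0.0154, p₀ = 0.00926.
PN = (p₁ − p₀)/p₁ = (0.0154 − 0.00926) / 0.0154 ≈ 0.39870.
Attributable cases ≈ PN × (exposed cases) = 0.39870 × 1078 ≈ 429.80.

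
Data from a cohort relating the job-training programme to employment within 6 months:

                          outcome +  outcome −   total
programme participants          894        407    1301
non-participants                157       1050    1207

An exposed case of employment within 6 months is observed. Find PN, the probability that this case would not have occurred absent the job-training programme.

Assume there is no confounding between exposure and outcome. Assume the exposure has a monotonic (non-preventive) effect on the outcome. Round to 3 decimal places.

PN ≈ 0.811

p₁ = P(outcome | exposed) = 894/1301 = 0.68716
p₀ = P(outcome | unexposed) = 157/1207 = 0.13007
Under exogeneity and monotonicity, PN = (p₁ − p₀) / p₁.
PN = (0.68716 − 0.13007) / 0.68716 = 0.55709 / 0.68716 ≈ 0.8107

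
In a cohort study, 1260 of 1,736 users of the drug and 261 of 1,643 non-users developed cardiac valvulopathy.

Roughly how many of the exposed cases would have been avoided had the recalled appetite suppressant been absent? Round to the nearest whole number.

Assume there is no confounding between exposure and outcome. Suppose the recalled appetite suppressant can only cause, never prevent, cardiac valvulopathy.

p₁ = P(outcome | exposed) = 1260/1736 = 0.72581
p₀ = P(outcome | unexposed) = 261/1643 = 0.15886
PN = (p₁ − p₀)/p₁ = (0.72581 − 0.15886) / 0.72581 ≈ 0.78113.
Attributable cases ≈ PN × (exposed cases) = 0.78113 × 1260 ≈ 984.23.

about 984 cases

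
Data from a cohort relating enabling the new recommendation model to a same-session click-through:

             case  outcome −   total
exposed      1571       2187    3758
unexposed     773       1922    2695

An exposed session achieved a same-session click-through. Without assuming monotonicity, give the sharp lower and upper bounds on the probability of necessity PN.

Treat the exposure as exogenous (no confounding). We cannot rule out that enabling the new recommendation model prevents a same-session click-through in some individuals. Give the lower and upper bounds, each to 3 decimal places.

p₁ = P(outcome | exposed) = 1571/3758 = 0.41804
p₀ = P(outcome | unexposed) = 773/2695 = 0.28683
Under exogeneity alone the bounds on PN are max{0,(p₁−p₀)/p₁} ≤ PN ≤ min{1,(1−p₀)/p₁}.
  lower = (p₁ − p₀)/p₁ = 0.13121 / 0.41804 ≈ 0.3139
  upper = min{1, (1 − p₀)/p₁} = 0.71317 / 0.41804 ≈ 1.7060 → capped at 1

0.314 ≤ PN ≤ 1.000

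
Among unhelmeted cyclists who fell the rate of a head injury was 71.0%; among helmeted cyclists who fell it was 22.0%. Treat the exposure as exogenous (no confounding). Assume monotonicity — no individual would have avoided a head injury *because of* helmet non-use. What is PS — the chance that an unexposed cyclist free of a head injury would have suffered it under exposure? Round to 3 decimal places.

p₁ = 0.71, p₀ = 0.22.
Under exogeneity and monotonicity, PS = (p₁ − p₀) / (1 − p₀).
PS = (0.71 − 0.22) / (1 − 0.22) = 0.49 / 0.78 ≈ 0.6282

PS ≈ 0.628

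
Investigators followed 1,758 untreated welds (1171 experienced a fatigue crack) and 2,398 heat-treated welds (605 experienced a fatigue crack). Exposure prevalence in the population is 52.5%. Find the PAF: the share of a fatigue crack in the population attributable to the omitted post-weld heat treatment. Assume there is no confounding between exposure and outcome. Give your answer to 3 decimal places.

p₁ = P(outcome | exposed) = 1171/1758 = 0.6661
p₀ = P(outcome | unexposed) = 605/2398 = 0.25229
Overall risk P(Y=1) = π·p₁ + (1−π)·p₀ = 0.525×0.6661 + 0.475×0.25229 = 0.46954.
Under exogeneity, PAF = [P(Y=1) − p₀] / P(Y=1).
PAF = (0.46954 − 0.25229) / 0.46954 ≈ 0.4627

PAF ≈ 0.463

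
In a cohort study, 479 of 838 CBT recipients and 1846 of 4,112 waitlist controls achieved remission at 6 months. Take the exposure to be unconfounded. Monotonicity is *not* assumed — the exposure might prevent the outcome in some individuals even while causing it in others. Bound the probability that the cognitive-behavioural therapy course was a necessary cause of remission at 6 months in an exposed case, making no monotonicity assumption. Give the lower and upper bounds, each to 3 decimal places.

p₁ = P(outcome | exposed) = 479/838 = 0.5716
p₀ = P(outcome | unexposed) = 1846/4112 = 0.44893
Under exogeneity alone the bounds on PN are max{0,(p₁−p₀)/p₁} ≤ PN ≤ min{1,(1−p₀)/p₁}.
  lower = (p₁ − p₀)/p₁ = 0.12267 / 0.5716 ≈ 0.2146
  upper = min{1, (1 − p₀)/p₁} = 0.55107 / 0.5716 ≈ 0.9641

0.215 ≤ PN ≤ 0.964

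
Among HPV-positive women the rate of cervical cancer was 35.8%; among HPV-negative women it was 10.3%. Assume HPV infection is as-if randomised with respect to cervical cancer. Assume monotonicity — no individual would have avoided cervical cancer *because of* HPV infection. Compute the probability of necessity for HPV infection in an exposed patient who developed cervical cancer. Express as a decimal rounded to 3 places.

p₁ = 0.358, p₀ = 0.103.
Under exogeneity and monotonicity, PN = (p₁ − p₀) / p₁.
PN = (0.358 − 0.103) / 0.358 = 0.255 / 0.358 ≈ 0.7123

PN ≈ 0.712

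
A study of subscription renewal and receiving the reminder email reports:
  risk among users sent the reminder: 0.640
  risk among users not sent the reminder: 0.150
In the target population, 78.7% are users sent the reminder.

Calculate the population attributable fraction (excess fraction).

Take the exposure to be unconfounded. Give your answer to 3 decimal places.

Let p₁ = 0.64, p₀ = 0.15.
Overall risk P(Y=1) = π·p₁ + (1−π)·p₀ = 0.787×0.64 + 0.213×0.15 = 0.53563.
Under exogeneity, PAF = [P(Y=1) − p₀] / P(Y=1).
PAF = (0.53563 − 0.15) / 0.53563 ≈ 0.7200

PAF ≈ 0.720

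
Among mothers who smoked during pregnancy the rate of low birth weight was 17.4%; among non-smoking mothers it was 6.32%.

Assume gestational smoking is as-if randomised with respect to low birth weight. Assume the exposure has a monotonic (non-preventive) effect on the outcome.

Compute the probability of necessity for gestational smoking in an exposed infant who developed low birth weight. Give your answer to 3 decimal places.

p₁ = 0.174, p₀ = 0.0632.
Under exogeneity and monotonicity, PN = (p₁ − p₀) / p₁.
PN = (0.174 − 0.0632) / 0.174 = 0.1108 / 0.174 ≈ 0.6368

PN ≈ 0.637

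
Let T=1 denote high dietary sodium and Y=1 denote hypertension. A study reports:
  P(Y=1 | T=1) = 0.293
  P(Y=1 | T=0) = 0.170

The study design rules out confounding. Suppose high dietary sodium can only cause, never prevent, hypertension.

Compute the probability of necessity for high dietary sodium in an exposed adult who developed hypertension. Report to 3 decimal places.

PN ≈ 0.420

Let p₁ = 0.293, p₀ = 0.17.
Under exogeneity and monotonicity, PN = (p₁ − p₀) / p₁.
PN = (0.293 − 0.17) / 0.293 = 0.123 / 0.293 ≈ 0.4198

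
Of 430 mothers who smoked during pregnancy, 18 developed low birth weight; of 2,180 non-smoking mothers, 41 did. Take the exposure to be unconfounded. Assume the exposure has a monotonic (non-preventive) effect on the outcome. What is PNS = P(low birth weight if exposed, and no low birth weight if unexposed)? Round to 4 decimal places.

p₁ = P(outcome | exposed) = 18/430 = 0.04186
p₀ = P(outcome | unexposed) = 41/2180 = 0.018807
Under exogeneity and monotonicity, PNS = p₁ − p₀.
PNS = 0.04186 − 0.018807 = 0.023053

PNS ≈ 0.0231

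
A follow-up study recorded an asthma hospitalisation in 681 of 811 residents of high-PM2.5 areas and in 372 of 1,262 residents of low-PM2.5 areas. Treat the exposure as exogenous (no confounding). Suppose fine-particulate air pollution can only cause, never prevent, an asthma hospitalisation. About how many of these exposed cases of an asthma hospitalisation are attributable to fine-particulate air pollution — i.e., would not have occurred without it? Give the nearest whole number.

about 442 cases

p₁ = P(outcome | exposed) = 681/811 = 0.8397
p₀ = P(outcome | unexposed) = 372/1262 = 0.29477
PN = (p₁ − p₀)/p₁ = (0.8397 − 0.29477) / 0.8397 ≈ 0.64896.
Attributable cases ≈ PN × (exposed cases) = 0.64896 × 681 ≈ 441.94.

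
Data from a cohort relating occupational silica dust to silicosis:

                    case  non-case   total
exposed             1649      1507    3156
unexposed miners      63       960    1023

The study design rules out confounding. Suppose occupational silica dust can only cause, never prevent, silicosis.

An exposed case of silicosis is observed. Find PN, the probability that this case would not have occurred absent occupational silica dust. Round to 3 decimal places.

PN ≈ 0.882

p₁ = P(outcome | exposed) = 1649/3156 = 0.5225
p₀ = P(outcome | unexposed) = 63/1023 = 0.061584
Under exogeneity and monotonicity, PN = (p₁ − p₀)/p₁.
PN = (0.5225 − 0.061584) / 0.5225 ≈ 0.8821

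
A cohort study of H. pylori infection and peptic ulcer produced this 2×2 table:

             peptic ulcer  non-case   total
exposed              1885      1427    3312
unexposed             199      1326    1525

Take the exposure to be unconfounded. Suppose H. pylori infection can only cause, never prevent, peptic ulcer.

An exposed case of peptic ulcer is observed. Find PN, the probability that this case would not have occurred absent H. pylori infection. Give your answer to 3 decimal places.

p₁ = P(outcome | exposed) = 1885/3312 = 0.56914
p₀ = P(outcome | unexposed) = 199/1525 = 0.13049
Under exogeneity and monotonicity, PN = (p₁ − p₀)/p₁.
PN = (0.56914 − 0.13049) / 0.56914 ≈ 0.7707

PN ≈ 0.771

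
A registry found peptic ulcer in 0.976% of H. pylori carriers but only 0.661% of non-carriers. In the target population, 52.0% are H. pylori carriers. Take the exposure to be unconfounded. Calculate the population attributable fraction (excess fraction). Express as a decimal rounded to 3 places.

p₁ = 0.00976, p₀ = 0.00661.
Overall risk P(Y=1) = π·p₁ + (1−π)·p₀ = 0.52×0.00976 + 0.48×0.00661 = 0.008248.
Under exogeneity, PAF = [P(Y=1) − p₀] / P(Y=1).
PAF = (0.008248 − 0.00661) / 0.008248 ≈ 0.1986

PAF ≈ 0.199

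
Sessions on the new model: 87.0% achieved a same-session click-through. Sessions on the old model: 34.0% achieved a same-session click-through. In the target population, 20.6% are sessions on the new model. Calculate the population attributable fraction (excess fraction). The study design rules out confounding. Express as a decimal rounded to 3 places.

p₁ = 0.87, p₀ = 0.34.
Overall risk P(Y=1) = π·p₁ + (1−π)·p₀ = 0.206×0.87 + 0.794×0.34 = 0.44918.
Under exogeneity, PAF = [P(Y=1) − p₀] / P(Y=1).
PAF = (0.44918 − 0.34) / 0.44918 ≈ 0.2431

PAF ≈ 0.243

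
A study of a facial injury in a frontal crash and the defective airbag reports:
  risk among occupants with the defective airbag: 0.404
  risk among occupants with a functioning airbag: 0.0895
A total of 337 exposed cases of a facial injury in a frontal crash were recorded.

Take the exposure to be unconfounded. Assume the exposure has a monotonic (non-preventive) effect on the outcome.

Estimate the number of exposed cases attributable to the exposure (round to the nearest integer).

Let p₁ = 0.404, p₀ = 0.0895.
PN = (p₁ − p₀)/p₁ = (0.404 − 0.0895) / 0.404 ≈ 0.77847.
Attributable cases ≈ PN × (exposed cases) = 0.77847 × 337 ≈ 262.34.

about 262 cases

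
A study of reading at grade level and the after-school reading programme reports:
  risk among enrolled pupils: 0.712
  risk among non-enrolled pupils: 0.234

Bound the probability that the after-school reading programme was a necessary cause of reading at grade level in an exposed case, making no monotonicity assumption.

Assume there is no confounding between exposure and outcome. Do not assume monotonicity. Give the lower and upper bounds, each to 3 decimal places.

0.671 ≤ PN ≤ 1.000

Let p₁ = 0.712, p₀ = 0.234.
Under exogeneity alone the bounds on PN are max{0,(p₁−p₀)/p₁} ≤ PN ≤ min{1,(1−p₀)/p₁}.
  lower = (p₁ − p₀)/p₁ = 0.478 / 0.712 ≈ 0.6713
  upper = min{1, (1 − p₀)/p₁} = 0.766 / 0.712 ≈ 1.0758 → capped at 1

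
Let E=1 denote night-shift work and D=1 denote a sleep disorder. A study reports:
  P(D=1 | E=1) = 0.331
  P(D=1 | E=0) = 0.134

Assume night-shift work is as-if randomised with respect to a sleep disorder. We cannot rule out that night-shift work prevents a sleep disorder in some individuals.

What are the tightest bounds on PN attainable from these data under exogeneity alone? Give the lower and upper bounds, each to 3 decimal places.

0.595 ≤ PN ≤ 1.000

Let p₁ = 0.331, p₀ = 0.134.
Under exogeneity alone the bounds on PN are max{0,(p₁−p₀)/p₁} ≤ PN ≤ min{1,(1−p₀)/p₁}.
  lower = (p₁ − p₀)/p₁ = 0.197 / 0.331 ≈ 0.5952
  upper = min{1, (1 − p₀)/p₁} = 0.866 / 0.331 ≈ 2.6163 → capped at 1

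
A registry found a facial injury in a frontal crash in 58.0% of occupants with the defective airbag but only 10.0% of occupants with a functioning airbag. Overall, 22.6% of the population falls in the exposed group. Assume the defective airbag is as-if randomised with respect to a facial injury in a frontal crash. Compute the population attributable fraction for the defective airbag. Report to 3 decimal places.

PAF ≈ 0.520

p₁ = 0.58, p₀ = 0.1.
Overall risk P(Y=1) = π·p₁ + (1−π)·p₀ = 0.226×0.58 + 0.774×0.1 = 0.20848.
Under exogeneity, PAF = [P(Y=1) − p₀] / P(Y=1).
PAF = (0.20848 − 0.1) / 0.20848 ≈ 0.5203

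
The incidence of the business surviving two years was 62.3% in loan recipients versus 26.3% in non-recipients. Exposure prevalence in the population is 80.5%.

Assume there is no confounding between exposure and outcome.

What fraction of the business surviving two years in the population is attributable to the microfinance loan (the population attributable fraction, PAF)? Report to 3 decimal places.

p₁ = 0.623, p₀ = 0.263.
Overall risk P(Y=1) = π·p₁ + (1−π)·p₀ = 0.805×0.623 + 0.195×0.263 = 0.5528.
Under exogeneity, PAF = [P(Y=1) − p₀] / P(Y=1).
PAF = (0.5528 − 0.263) / 0.5528 ≈ 0.5242

PAF ≈ 0.524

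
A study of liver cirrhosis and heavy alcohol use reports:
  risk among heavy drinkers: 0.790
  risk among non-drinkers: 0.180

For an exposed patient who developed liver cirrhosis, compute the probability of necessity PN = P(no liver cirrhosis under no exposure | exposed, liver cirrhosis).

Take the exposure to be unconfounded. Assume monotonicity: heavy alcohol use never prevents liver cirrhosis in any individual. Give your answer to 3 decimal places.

Let p₁ = 0.79, p₀ = 0.18.
Under exogeneity and monotonicity, PN = (p₁ − p₀) / p₁.
PN = (0.79 − 0.18) / 0.79 = 0.61 / 0.79 ≈ 0.7722

PN ≈ 0.772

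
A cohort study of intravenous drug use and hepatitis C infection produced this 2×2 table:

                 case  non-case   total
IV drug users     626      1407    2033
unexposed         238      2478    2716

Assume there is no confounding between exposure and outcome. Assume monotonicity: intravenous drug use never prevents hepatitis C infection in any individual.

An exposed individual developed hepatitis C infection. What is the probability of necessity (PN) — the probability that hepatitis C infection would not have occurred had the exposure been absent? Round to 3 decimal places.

p₁ = P(outcome | exposed) = 626/2033 = 0.30792
p₀ = P(outcome | unexposed) = 238/2716 = 0.087629
Under exogeneity and monotonicity, PN = (p₁ − p₀)/p₁.
PN = (0.30792 − 0.087629) / 0.30792 ≈ 0.7154

PN ≈ 0.715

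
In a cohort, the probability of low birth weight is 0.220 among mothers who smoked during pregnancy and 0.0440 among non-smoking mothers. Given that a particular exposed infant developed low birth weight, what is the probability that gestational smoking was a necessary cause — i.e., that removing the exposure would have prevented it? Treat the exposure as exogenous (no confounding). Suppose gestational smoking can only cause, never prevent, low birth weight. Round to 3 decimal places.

PN ≈ 0.800

Let p₁ = 0.22, p₀ = 0.044.
Under exogeneity and monotonicity, PN = (p₁ − p₀) / p₁.
PN = (0.22 − 0.044) / 0.22 = 0.176 / 0.22 ≈ 0.8000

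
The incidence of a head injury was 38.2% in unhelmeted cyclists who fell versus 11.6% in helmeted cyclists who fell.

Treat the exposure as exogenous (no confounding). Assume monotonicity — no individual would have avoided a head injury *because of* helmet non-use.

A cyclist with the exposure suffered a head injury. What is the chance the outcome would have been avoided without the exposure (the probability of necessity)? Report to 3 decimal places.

p₁ = 0.382, p₀ = 0.116.
Under exogeneity and monotonicity, PN = (p₁ − p₀) / p₁.
PN = (0.382 − 0.116) / 0.382 = 0.266 / 0.382 ≈ 0.6963

PN ≈ 0.696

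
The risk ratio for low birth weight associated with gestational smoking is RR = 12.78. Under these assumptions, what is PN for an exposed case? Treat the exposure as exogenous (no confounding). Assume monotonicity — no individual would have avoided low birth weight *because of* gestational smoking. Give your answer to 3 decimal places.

Under exogeneity and monotonicity, PN = (RR − 1) / RR = 1 − 1/RR.
PN = (12.78 − 1) / 12.78 = 11.78 / 12.78 ≈ 0.9218

PN ≈ 0.922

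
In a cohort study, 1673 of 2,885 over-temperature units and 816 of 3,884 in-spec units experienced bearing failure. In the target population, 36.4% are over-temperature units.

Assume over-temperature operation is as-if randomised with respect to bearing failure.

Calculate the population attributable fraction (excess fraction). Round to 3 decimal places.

p₁ = P(outcome | exposed) = 1673/2885 = 0.5799
p₀ = P(outcome | unexposed) = 816/3884 = 0.21009
Overall risk P(Y=1) = π·p₁ + (1−π)·p₀ = 0.364×0.5799 + 0.636×0.21009 = 0.3447.
Under exogeneity, PAF = [P(Y=1) − p₀] / P(Y=1).
PAF = (0.3447 − 0.21009) / 0.3447 ≈ 0.3905

PAF ≈ 0.391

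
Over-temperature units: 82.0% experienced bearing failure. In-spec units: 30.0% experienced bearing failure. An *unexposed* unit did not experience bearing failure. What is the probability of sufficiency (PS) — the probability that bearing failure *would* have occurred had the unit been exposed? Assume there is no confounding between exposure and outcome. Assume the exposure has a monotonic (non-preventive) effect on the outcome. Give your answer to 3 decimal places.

p₁ = 0.82, p₀ = 0.3.
Under exogeneity and monotonicity, PS = (p₁ − p₀) / (1 − p₀).
PS = (0.82 − 0.3) / (1 − 0.3) = 0.52 / 0.7 ≈ 0.7429

PS ≈ 0.743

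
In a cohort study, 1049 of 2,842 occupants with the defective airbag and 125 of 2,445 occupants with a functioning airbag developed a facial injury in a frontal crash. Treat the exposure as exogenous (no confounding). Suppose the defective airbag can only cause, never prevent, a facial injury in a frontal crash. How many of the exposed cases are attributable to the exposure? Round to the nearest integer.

about 904 cases

p₁ = P(outcome | exposed) = 1049/2842 = 0.36911
p₀ = P(outcome | unexposed) = 125/2445 = 0.051125
PN = (p₁ − p₀)/p₁ = (0.36911 − 0.051125) / 0.36911 ≈ 0.86149.
Attributable cases ≈ PN × (exposed cases) = 0.86149 × 1049 ≈ 903.70.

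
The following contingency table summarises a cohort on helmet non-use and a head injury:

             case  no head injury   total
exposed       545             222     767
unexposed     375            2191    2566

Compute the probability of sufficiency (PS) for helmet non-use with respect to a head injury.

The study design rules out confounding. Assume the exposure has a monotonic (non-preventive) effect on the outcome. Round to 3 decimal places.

p₁ = P(outcome | exposed) = 545/767 = 0.71056
p₀ = P(outcome | unexposed) = 375/2566 = 0.14614
Under exogeneity and monotonicity, PS = (p₁ − p₀)/(1 − p₀).
PS = (0.71056 − 0.14614) / 0.85386 ≈ 0.6610

PS ≈ 0.661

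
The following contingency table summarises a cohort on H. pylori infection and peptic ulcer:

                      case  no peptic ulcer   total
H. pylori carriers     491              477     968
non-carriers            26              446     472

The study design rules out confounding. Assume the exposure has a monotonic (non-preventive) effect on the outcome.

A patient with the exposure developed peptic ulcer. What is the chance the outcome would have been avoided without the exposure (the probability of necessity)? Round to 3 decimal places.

p₁ = P(outcome | exposed) = 491/968 = 0.50723
p₀ = P(outcome | unexposed) = 26/472 = 0.055085
Under exogeneity and monotonicity, PN = (p₁ − p₀) / p₁.
PN = (0.50723 − 0.055085) / 0.50723 = 0.45215 / 0.50723 ≈ 0.8914

PN ≈ 0.891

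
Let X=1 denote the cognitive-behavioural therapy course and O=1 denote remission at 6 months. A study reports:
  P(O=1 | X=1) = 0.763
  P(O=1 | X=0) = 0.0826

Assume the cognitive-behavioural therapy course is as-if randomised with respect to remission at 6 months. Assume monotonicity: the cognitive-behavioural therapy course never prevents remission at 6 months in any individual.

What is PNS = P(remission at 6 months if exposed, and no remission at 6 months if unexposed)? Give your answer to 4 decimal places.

Let p₁ = 0.763, p₀ = 0.0826.
Under exogeneity and monotonicity, PNS = p₁ − p₀.
PNS = 0.763 − 0.0826 = 0.6804

PNS ≈ 0.6804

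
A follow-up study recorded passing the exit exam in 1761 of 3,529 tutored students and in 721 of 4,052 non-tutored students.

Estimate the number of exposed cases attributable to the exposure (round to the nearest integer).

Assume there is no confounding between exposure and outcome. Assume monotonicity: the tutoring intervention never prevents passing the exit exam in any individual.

about 1133 cases

p₁ = P(outcome | exposed) = 1761/3529 = 0.49901
p₀ = P(outcome | unexposed) = 721/4052 = 0.17794
PN = (p₁ − p₀)/p₁ = (0.49901 − 0.17794) / 0.49901 ≈ 0.64342.
Attributable cases ≈ PN × (exposed cases) = 0.64342 × 1761 ≈ 1133.06.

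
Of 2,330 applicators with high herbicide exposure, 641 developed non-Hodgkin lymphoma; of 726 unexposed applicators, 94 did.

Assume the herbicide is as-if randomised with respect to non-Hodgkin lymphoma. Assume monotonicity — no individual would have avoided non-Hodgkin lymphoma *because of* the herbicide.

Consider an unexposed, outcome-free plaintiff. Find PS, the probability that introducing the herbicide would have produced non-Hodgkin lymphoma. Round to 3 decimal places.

p₁ = P(outcome | exposed) = 641/2330 = 0.27511
p₀ = P(outcome | unexposed) = 94/726 = 0.12948
Under exogeneity and monotonicity, PS = (p₁ − p₀) / (1 − p₀).
PS = (0.27511 − 0.12948) / (1 − 0.12948) = 0.14563 / 0.87052 ≈ 0.1673

PS ≈ 0.167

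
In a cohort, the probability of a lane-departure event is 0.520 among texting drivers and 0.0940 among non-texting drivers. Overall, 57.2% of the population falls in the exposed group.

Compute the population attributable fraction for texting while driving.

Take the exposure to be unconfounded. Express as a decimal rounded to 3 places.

Let p₁ = 0.52, p₀ = 0.094.
Overall risk P(Y=1) = π·p₁ + (1−π)·p₀ = 0.572×0.52 + 0.428×0.094 = 0.33767.
Under exogeneity, PAF = [P(Y=1) − p₀] / P(Y=1).
PAF = (0.33767 − 0.094) / 0.33767 ≈ 0.7216

PAF ≈ 0.722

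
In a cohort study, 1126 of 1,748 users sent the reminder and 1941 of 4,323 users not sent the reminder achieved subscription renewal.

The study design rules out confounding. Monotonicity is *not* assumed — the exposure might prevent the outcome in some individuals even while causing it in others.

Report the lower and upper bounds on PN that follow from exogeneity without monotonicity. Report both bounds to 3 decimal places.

0.303 ≤ PN ≤ 0.855

p₁ = P(outcome | exposed) = 1126/1748 = 0.64416
p₀ = P(outcome | unexposed) = 1941/4323 = 0.44899
Under exogeneity alone the bounds on PN are max{0,(p₁−p₀)/p₁} ≤ PN ≤ min{1,(1−p₀)/p₁}.
  lower = (p₁ − p₀)/p₁ = 0.19517 / 0.64416 ≈ 0.3030
  upper = min{1, (1 − p₀)/p₁} = 0.55101 / 0.64416 ≈ 0.8554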